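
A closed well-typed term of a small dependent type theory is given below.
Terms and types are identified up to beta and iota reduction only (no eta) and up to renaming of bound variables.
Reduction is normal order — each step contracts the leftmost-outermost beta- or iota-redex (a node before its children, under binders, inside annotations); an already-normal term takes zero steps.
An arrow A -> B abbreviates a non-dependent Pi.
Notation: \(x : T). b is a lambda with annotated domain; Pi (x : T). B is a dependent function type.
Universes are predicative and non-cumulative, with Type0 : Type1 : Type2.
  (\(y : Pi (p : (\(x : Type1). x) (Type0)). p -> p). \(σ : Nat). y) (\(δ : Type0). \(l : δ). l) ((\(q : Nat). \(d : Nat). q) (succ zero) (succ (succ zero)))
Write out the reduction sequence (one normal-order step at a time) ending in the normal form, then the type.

reduction (normal order):
  (\(y : Pi (p : (\(x : Type1). x) (Type0)). p -> p). \(σ : Nat). y) (\(δ : Type0). \(l : δ). l) ((\(q : Nat). \(d : Nat). q) (succ zero) (succ (succ zero)))
  ~> (\(y : Nat). \(p : Type0). \(x : p). x) ((\(σ : Nat). \(δ : Nat). σ) (succ zero) (succ (succ zero)))
  ~> \(y : Type0). \(p : y). p
the term's type:
  Pi (y : Type0). y -> y


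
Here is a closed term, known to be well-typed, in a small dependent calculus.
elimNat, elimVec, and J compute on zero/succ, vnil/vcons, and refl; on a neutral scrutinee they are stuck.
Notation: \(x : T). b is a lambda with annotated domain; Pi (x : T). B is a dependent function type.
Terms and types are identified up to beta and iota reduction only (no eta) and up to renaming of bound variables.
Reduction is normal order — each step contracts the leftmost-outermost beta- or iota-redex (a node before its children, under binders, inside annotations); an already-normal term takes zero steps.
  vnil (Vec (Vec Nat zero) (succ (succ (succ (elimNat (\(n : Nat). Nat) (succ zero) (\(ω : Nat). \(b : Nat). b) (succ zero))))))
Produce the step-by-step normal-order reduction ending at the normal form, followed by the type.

reduction (normal order):
  vnil (Vec (Vec Nat zero) (succ (succ (succ (elimNat (\(n : Nat). Nat) (succ zero) (\(ω : Nat). \(b : Nat). b) (succ zero))))))
  ~> vnil (Vec (Vec Nat zero) (succ (succ (succ ((\(n : Nat). \(ω : Nat). ω) zero (elimNat (\(b : Nat). Nat) (succ zero) (\(χ : Nat). \(c : Nat). c) zero))))))
  ~> vnil (Vec (Vec Nat zero) (succ (succ (succ ((\(n : Nat). n) (elimNat (\(ω : Nat). Nat) (succ zero) (\(b : Nat). \(χ : Nat). χ) zero))))))
  ~> vnil (Vec (Vec Nat zero) (succ (succ (succ (elimNat (\(n : Nat). Nat) (succ zero) (\(ω : Nat). \(b : Nat). b) zero)))))
  ~> vnil (Vec (Vec Nat zero) (succ (succ (succ (succ zero)))))
inferred type:
  Vec (Vec (Vec Nat zero) (succ (succ (succ (succ zero))))) zero


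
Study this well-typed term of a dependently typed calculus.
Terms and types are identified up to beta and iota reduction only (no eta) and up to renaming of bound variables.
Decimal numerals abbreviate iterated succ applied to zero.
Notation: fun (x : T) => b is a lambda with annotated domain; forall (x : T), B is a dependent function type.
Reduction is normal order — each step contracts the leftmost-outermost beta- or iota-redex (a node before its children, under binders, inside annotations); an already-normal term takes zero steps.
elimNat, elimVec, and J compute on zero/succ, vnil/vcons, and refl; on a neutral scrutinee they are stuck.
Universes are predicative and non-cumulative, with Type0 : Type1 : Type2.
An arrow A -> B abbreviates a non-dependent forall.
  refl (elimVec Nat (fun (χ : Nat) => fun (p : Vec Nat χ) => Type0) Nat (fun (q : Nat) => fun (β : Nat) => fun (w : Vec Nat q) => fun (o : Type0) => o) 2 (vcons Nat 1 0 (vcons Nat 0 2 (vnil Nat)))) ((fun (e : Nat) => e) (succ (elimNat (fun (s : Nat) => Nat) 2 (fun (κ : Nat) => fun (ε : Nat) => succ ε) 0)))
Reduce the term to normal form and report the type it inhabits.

normal form:
  refl Nat 3
type:
  Eq Nat 3 3
observation: 13 normal-order steps normalize the term, beginning with an elimVec iota-redex.


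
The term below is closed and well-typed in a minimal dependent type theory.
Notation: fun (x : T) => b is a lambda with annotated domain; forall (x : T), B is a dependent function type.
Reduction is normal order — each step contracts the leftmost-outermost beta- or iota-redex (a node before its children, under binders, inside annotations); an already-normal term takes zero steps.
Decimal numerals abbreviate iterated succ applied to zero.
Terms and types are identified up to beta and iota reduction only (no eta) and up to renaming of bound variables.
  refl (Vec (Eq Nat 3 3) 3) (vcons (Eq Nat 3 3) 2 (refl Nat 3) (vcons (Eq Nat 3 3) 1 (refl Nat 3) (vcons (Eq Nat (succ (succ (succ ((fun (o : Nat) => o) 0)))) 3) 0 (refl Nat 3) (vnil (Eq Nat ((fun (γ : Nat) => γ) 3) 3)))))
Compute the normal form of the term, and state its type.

normal form:
  refl (Vec (Eq Nat 3 3) 3) (vcons (Eq Nat 3 3) 2 (refl Nat 3) (vcons (Eq Nat 3 3) 1 (refl Nat 3) (vcons (Eq Nat 3 3) 0 (refl Nat 3) (vnil (Eq Nat 3 3)))))
inferred type:
  Eq (Vec (Eq Nat 3 3) 3) (vcons (Eq Nat 3 3) 2 (refl Nat 3) (vcons (Eq Nat 3 3) 1 (refl Nat 3) (vcons (Eq Nat 3 3) 0 (refl Nat 3) (vnil (Eq Nat 3 3))))) (vcons (Eq Nat 3 3) 2 (refl Nat 3) (vcons (Eq Nat 3 3) 1 (refl Nat 3) (vcons (Eq Nat 3 3) 0 (refl Nat 3) (vnil (Eq Nat 3 3)))))
observation: 2 normal-order steps separate the term from its normal form.


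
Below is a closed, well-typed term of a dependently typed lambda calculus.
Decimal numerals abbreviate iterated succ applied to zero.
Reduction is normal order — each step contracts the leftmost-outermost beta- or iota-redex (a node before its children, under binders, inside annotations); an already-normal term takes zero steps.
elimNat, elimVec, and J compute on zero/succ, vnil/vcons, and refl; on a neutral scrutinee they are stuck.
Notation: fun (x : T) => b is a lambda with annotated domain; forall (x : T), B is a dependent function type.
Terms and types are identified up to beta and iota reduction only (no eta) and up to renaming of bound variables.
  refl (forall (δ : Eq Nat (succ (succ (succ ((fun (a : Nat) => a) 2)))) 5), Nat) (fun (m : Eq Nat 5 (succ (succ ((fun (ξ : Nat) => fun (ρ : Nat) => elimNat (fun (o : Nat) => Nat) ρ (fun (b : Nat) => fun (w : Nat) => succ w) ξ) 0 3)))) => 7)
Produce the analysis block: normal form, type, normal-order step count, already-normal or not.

normal form:
  refl (forall (δ : Eq Nat 5 5), Nat) (fun (a : Eq Nat 5 5) => 7)
the term's type:
  Eq (forall (δ : Eq Nat 5 5), Nat) (fun (a : Eq Nat 5 5) => 7) (fun (m : Eq Nat 5 5) => 7)
normal-order step count: 4
term was already normal: no
first redex: a beta-redex


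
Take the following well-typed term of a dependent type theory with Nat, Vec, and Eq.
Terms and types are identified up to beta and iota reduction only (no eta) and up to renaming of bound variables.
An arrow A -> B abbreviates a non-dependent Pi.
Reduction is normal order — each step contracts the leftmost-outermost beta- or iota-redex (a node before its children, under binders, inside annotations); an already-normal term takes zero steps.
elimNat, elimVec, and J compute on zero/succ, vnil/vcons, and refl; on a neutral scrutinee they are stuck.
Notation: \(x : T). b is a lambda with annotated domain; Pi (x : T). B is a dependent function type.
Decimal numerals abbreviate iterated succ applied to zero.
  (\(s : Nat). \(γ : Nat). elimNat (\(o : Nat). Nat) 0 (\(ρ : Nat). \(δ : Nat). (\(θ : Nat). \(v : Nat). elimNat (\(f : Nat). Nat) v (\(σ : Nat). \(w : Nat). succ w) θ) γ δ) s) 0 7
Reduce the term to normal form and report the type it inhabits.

normal form:
  0
inferred type:
  Nat


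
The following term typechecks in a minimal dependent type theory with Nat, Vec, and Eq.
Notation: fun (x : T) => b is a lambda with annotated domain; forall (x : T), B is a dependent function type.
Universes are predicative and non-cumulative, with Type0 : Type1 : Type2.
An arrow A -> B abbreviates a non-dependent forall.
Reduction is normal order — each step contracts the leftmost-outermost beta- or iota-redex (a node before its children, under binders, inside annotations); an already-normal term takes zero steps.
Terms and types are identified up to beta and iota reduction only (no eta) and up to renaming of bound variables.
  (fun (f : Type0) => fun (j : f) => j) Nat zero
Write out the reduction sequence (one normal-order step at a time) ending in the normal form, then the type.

normal-order reduction sequence:
  (fun (f : Type0) => fun (j : f) => j) Nat zero
  ~> (fun (f : Nat) => f) zero
  ~> zero
the term's type:
  Nat


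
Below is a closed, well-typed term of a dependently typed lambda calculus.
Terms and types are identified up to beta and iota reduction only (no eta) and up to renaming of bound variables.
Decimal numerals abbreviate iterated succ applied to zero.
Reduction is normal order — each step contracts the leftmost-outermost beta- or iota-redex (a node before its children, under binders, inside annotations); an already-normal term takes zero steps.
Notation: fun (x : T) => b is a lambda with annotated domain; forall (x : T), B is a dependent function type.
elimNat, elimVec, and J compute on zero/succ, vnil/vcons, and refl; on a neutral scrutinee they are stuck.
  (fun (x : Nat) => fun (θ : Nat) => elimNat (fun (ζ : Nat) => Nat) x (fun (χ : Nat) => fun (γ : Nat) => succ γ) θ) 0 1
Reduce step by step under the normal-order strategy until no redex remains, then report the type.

reduction (normal order):
  (fun (x : Nat) => fun (θ : Nat) => elimNat (fun (ζ : Nat) => Nat) x (fun (χ : Nat) => fun (γ : Nat) => succ γ) θ) 0 1
  ~> (fun (x : Nat) => elimNat (fun (θ : Nat) => Nat) 0 (fun (ζ : Nat) => fun (χ : Nat) => succ χ) x) 1
  ~> elimNat (fun (x : Nat) => Nat) 0 (fun (θ : Nat) => fun (ζ : Nat) => succ ζ) 1
  ~> (fun (x : Nat) => fun (θ : Nat) => succ θ) 0 (elimNat (fun (ζ : Nat) => Nat) 0 (fun (χ : Nat) => fun (γ : Nat) => succ γ) 0)
  ~> (fun (x : Nat) => succ x) (elimNat (fun (θ : Nat) => Nat) 0 (fun (ζ : Nat) => fun (χ : Nat) => succ χ) 0)
  ~> succ (elimNat (fun (x : Nat) => Nat) 0 (fun (θ : Nat) => fun (ζ : Nat) => succ ζ) 0)
  ~> 1
the term's type:
  Nat


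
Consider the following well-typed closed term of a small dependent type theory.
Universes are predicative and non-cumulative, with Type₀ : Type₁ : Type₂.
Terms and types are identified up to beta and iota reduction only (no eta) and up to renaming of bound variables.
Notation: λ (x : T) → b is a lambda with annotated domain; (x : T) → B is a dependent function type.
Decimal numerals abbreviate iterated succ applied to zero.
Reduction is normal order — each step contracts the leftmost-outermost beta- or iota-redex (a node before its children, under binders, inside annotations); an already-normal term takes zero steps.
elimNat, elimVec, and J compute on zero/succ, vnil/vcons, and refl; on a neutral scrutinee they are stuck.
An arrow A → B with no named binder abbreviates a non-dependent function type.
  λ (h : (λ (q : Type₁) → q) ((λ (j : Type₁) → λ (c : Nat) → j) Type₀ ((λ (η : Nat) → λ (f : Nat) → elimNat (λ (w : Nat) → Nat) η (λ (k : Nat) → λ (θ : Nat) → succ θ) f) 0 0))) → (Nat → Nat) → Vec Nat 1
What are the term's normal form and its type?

reduced normal form:
  λ (h : Type₀) → (Nat → Nat) → Vec Nat 1
type:
  Type₀ → Type₀


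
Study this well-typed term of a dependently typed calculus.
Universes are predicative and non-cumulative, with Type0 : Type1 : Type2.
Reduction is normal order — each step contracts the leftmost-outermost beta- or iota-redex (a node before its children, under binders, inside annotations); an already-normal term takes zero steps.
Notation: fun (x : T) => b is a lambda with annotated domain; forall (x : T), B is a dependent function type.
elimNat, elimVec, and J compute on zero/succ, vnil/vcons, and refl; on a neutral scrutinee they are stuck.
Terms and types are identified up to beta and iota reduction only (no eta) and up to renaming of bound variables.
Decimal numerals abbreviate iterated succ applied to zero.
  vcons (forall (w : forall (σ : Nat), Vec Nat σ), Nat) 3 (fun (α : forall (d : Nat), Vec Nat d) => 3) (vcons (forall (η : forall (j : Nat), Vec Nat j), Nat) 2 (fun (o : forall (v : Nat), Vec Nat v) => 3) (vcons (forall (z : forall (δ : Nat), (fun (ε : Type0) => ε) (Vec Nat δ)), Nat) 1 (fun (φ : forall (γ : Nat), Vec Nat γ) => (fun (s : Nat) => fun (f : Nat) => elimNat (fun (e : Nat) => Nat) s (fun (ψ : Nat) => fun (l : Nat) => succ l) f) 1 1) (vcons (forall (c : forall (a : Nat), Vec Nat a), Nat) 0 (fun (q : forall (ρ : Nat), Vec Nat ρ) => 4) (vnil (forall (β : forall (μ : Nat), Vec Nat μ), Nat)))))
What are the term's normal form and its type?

normal form:
  vcons (forall (w : forall (σ : Nat), Vec Nat σ), Nat) 3 (fun (α : forall (d : Nat), Vec Nat d) => 3) (vcons (forall (η : forall (j : Nat), Vec Nat j), Nat) 2 (fun (o : forall (v : Nat), Vec Nat v) => 3) (vcons (forall (z : forall (δ : Nat), Vec Nat δ), Nat) 1 (fun (ε : forall (φ : Nat), Vec Nat φ) => 2) (vcons (forall (γ : forall (s : Nat), Vec Nat s), Nat) 0 (fun (f : forall (e : Nat), Vec Nat e) => 4) (vnil (forall (ψ : forall (l : Nat), Vec Nat l), Nat)))))
type:
  Vec (forall (w : forall (σ : Nat), Vec Nat σ), Nat) 4
observation: the term reaches its normal form after 7 normal-order steps.


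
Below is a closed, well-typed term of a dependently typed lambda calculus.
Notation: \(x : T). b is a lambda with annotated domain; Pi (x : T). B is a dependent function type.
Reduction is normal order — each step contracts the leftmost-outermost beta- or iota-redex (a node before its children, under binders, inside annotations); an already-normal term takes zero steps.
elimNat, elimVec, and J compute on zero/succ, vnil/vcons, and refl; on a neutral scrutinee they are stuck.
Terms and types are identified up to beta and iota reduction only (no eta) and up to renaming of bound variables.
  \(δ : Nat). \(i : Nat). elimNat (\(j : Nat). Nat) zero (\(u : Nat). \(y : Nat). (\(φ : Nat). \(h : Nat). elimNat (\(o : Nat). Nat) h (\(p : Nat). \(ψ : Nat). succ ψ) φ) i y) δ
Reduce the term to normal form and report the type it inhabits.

reduced normal form:
  \(δ : Nat). \(i : Nat). elimNat (\(j : Nat). Nat) zero (\(u : Nat). \(y : Nat). elimNat (\(φ : Nat). Nat) y (\(h : Nat). \(o : Nat). succ o) i) δ
type:
  Pi (δ : Nat). Pi (i : Nat). Nat


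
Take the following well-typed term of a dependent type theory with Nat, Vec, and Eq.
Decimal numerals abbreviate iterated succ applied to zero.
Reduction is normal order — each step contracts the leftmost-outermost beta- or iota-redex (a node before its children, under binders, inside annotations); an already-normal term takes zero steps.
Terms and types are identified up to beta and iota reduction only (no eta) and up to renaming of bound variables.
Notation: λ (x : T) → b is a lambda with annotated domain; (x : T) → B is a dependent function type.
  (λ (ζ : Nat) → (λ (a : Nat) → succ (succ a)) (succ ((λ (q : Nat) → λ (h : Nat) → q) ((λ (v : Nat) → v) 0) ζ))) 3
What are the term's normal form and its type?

normal form:
  3
the term's type:
  Nat


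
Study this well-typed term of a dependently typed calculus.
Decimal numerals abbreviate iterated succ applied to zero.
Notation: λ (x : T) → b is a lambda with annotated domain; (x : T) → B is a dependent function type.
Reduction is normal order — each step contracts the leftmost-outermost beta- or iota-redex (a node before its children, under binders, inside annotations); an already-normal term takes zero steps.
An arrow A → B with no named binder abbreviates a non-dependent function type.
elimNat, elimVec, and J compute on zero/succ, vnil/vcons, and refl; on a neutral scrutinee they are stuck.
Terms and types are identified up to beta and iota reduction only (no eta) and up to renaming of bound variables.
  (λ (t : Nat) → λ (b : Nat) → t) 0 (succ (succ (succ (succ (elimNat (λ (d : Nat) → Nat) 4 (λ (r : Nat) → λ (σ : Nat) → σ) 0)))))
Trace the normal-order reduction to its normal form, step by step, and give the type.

normal-order reduction:
  (λ (t : Nat) → λ (b : Nat) → t) 0 (succ (succ (succ (succ (elimNat (λ (d : Nat) → Nat) 4 (λ (r : Nat) → λ (σ : Nat) → σ) 0)))))
  ~> (λ (t : Nat) → 0) (succ (succ (succ (succ (elimNat (λ (b : Nat) → Nat) 4 (λ (d : Nat) → λ (r : Nat) → r) 0)))))
  ~> 0
inferred type:
  Nat


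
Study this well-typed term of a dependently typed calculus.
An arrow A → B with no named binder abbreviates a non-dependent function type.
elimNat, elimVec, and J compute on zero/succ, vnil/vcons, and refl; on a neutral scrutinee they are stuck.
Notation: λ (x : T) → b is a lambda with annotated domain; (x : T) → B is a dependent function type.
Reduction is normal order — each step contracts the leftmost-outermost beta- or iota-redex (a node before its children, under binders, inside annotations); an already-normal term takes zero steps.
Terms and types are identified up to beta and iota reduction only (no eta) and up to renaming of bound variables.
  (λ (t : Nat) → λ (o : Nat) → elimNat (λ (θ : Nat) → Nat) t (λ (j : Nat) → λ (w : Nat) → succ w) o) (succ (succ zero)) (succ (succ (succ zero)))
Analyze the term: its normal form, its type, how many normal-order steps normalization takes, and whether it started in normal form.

reduced normal form:
  succ (succ (succ (succ (succ zero))))
the term's type:
  Nat
normal-order step count: 12
started in normal form: no
first redex: a beta-redex


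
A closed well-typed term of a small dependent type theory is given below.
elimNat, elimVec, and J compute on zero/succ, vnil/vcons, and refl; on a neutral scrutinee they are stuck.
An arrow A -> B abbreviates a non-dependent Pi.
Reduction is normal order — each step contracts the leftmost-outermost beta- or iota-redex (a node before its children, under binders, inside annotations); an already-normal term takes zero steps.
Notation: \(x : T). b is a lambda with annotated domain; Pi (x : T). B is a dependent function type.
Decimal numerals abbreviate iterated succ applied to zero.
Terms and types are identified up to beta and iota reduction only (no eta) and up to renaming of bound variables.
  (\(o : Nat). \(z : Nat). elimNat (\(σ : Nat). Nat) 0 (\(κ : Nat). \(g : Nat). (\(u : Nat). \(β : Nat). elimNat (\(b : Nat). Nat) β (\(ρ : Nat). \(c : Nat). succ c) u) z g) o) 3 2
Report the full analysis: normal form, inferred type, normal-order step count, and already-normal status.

normal form:
  6
the term's type:
  Nat
steps to reach normal form (normal order): 39
already normal: no
first redex: a beta-redex


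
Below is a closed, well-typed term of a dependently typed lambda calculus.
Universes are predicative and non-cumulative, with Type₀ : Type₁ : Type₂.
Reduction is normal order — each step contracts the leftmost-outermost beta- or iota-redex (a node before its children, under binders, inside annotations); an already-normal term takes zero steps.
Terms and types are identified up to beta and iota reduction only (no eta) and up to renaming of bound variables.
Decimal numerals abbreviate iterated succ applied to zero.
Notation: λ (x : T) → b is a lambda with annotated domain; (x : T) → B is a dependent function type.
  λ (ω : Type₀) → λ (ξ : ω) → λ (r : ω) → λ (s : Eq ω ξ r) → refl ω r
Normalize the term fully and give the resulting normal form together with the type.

reduced normal form:
  λ (ω : Type₀) → λ (ξ : ω) → λ (r : ω) → λ (s : Eq ω ξ r) → refl ω r
the term's type:
  (ω : Type₀) → (ξ : ω) → (r : ω) → (s : Eq ω ξ r) → Eq ω r r
observation: the term is already in normal form.


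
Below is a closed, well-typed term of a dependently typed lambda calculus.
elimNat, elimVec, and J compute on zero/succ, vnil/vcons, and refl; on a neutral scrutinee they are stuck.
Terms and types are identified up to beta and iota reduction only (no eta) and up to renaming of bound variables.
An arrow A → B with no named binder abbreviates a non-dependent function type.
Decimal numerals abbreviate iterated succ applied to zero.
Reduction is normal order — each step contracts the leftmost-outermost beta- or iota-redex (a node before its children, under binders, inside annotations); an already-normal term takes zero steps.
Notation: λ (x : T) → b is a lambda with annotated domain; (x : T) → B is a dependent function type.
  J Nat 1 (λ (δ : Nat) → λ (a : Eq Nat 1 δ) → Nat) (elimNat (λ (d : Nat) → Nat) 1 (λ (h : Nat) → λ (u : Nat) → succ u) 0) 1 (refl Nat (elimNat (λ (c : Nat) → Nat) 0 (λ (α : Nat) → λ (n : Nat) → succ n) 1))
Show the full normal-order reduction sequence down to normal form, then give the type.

normal-order reduction sequence:
  J Nat 1 (λ (δ : Nat) → λ (a : Eq Nat 1 δ) → Nat) (elimNat (λ (d : Nat) → Nat) 1 (λ (h : Nat) → λ (u : Nat) → succ u) 0) 1 (refl Nat (elimNat (λ (c : Nat) → Nat) 0 (λ (α : Nat) → λ (n : Nat) → succ n) 1))
  ~> elimNat (λ (δ : Nat) → Nat) 1 (λ (a : Nat) → λ (d : Nat) → succ d) 0
  ~> 1
type:
  Nat


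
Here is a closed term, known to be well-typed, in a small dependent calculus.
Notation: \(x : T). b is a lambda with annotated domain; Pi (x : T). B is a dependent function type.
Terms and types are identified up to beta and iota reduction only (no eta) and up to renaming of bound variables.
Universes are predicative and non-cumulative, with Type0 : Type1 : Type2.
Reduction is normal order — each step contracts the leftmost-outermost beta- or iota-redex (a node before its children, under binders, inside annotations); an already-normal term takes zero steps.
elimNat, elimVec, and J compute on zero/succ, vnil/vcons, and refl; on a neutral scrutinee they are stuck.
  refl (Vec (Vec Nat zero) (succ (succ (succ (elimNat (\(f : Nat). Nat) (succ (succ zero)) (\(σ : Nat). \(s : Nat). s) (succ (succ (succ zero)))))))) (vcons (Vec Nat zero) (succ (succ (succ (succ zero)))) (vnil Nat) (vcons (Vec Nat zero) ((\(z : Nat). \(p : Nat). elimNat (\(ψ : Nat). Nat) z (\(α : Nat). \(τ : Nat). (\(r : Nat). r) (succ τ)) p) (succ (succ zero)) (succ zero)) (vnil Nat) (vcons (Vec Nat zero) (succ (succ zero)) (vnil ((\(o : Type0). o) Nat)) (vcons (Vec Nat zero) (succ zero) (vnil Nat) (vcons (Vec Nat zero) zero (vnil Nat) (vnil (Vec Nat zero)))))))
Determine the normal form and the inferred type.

resulting normal form:
  refl (Vec (Vec Nat zero) (succ (succ (succ (succ (succ zero)))))) (vcons (Vec Nat zero) (succ (succ (succ (succ zero)))) (vnil Nat) (vcons (Vec Nat zero) (succ (succ (succ zero))) (vnil Nat) (vcons (Vec Nat zero) (succ (succ zero)) (vnil Nat) (vcons (Vec Nat zero) (succ zero) (vnil Nat) (vcons (Vec Nat zero) zero (vnil Nat) (vnil (Vec Nat zero)))))))
the term's type:
  Eq (Vec (Vec Nat zero) (succ (succ (succ (succ (succ zero)))))) (vcons (Vec Nat zero) (succ (succ (succ (succ zero)))) (vnil Nat) (vcons (Vec Nat zero) (succ (succ (succ zero))) (vnil Nat) (vcons (Vec Nat zero) (succ (succ zero)) (vnil Nat) (vcons (Vec Nat zero) (succ zero) (vnil Nat) (vcons (Vec Nat zero) zero (vnil Nat) (vnil (Vec Nat zero))))))) (vcons (Vec Nat zero) (succ (succ (succ (succ zero)))) (vnil Nat) (vcons (Vec Nat zero) (succ (succ (succ zero))) (vnil Nat) (vcons (Vec Nat zero) (succ (succ zero)) (vnil Nat) (vcons (Vec Nat zero) (succ zero) (vnil Nat) (vcons (Vec Nat zero) zero (vnil Nat) (vnil (Vec Nat zero)))))))
observation: normalization takes exactly 18 steps under the normal-order strategy.


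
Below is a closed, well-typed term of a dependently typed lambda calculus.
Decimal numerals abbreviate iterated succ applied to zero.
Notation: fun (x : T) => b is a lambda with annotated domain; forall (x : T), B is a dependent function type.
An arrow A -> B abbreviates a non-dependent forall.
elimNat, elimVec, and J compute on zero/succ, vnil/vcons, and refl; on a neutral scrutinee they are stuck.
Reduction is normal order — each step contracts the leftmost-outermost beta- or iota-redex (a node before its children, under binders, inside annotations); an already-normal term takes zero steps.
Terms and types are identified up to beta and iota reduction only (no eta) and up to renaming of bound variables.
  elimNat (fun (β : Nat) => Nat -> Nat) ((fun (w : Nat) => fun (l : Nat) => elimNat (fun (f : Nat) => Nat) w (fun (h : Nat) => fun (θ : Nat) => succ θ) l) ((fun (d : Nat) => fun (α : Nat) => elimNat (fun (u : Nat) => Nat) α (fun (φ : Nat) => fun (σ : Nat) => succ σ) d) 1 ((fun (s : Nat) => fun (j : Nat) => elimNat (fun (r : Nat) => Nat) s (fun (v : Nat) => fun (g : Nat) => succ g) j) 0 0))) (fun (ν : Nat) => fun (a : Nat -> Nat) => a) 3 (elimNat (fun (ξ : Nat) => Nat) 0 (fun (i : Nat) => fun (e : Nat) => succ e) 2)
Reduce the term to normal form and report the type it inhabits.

resulting normal form:
  3
the term's type:
  Nat


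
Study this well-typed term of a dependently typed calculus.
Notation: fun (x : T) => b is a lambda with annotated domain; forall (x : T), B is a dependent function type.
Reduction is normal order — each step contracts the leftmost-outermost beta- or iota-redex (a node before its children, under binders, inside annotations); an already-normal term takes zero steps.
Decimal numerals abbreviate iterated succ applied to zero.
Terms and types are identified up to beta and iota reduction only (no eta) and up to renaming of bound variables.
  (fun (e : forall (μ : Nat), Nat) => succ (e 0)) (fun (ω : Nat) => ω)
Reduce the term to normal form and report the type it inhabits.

resulting normal form:
  1
inferred type:
  Nat


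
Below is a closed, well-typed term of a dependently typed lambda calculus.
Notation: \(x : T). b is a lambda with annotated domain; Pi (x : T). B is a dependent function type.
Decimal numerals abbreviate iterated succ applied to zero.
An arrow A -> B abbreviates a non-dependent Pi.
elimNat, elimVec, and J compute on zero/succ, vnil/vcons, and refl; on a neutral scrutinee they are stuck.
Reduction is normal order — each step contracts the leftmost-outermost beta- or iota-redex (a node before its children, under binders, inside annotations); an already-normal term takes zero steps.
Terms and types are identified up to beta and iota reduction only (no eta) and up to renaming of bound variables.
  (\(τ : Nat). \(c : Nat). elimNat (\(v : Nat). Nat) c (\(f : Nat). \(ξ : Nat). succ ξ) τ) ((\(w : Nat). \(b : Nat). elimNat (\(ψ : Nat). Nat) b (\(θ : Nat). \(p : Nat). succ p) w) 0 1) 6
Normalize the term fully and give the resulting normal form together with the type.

normal form:
  7
type:
  Nat
observation: 9 normal-order steps separate the term from its normal form.


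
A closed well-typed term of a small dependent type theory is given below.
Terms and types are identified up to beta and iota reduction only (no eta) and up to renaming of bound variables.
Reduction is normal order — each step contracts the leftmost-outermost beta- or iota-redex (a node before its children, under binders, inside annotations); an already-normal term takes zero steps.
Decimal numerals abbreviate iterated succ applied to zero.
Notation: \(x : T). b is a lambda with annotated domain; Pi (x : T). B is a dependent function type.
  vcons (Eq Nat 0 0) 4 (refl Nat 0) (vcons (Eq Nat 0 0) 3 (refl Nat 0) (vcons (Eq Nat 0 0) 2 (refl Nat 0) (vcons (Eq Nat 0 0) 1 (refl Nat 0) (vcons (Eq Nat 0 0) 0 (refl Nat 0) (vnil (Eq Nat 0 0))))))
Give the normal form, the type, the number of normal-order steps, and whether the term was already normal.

resulting normal form:
  vcons (Eq Nat 0 0) 4 (refl Nat 0) (vcons (Eq Nat 0 0) 3 (refl Nat 0) (vcons (Eq Nat 0 0) 2 (refl Nat 0) (vcons (Eq Nat 0 0) 1 (refl Nat 0) (vcons (Eq Nat 0 0) 0 (refl Nat 0) (vnil (Eq Nat 0 0))))))
the term's type:
  Vec (Eq Nat 0 0) 5
reduction steps (normal order): 0
already normal: yes


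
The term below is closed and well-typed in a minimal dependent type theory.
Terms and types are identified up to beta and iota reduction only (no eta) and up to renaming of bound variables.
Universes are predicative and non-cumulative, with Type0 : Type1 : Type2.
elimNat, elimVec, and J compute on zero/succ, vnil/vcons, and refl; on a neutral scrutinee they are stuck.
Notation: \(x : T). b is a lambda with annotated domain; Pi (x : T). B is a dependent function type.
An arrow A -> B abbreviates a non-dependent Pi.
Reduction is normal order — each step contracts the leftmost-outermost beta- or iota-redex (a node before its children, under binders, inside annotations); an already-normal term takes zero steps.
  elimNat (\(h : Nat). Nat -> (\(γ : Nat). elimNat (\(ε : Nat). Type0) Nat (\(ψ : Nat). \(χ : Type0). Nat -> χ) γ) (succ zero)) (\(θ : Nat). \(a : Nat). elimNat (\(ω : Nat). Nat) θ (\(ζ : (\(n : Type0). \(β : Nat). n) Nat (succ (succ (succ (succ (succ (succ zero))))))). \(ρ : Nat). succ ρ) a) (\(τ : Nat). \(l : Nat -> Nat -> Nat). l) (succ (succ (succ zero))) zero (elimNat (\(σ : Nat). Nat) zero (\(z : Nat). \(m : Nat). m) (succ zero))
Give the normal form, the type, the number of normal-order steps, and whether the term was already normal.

resulting normal form:
  zero
inferred type:
  Nat
reduction steps (normal order): 19
term was already normal: no
first redex: an elimNat iota-redex


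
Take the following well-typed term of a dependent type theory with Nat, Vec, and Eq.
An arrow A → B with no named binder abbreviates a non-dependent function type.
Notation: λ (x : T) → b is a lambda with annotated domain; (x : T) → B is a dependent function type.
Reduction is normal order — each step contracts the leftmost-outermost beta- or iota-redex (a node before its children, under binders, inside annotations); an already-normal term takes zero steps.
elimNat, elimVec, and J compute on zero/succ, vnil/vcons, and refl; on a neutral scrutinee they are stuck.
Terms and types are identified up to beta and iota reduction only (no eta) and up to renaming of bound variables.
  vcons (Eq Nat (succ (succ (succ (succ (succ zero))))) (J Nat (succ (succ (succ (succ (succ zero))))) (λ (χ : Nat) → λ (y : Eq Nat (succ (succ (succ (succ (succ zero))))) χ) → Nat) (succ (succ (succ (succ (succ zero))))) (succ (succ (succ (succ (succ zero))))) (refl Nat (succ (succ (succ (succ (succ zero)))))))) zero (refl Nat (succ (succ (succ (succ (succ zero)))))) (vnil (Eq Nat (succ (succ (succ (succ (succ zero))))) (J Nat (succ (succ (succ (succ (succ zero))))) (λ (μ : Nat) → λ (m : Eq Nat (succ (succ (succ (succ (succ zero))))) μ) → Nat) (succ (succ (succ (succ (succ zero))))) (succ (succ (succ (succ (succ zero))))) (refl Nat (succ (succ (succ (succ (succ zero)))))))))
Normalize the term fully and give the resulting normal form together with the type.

normal form:
  vcons (Eq Nat (succ (succ (succ (succ (succ zero))))) (succ (succ (succ (succ (succ zero)))))) zero (refl Nat (succ (succ (succ (succ (succ zero)))))) (vnil (Eq Nat (succ (succ (succ (succ (succ zero))))) (succ (succ (succ (succ (succ zero)))))))
inferred type:
  Vec (Eq Nat (succ (succ (succ (succ (succ zero))))) (succ (succ (succ (succ (succ zero)))))) (succ zero)
observation: 2 normal-order steps separate the term from its normal form.


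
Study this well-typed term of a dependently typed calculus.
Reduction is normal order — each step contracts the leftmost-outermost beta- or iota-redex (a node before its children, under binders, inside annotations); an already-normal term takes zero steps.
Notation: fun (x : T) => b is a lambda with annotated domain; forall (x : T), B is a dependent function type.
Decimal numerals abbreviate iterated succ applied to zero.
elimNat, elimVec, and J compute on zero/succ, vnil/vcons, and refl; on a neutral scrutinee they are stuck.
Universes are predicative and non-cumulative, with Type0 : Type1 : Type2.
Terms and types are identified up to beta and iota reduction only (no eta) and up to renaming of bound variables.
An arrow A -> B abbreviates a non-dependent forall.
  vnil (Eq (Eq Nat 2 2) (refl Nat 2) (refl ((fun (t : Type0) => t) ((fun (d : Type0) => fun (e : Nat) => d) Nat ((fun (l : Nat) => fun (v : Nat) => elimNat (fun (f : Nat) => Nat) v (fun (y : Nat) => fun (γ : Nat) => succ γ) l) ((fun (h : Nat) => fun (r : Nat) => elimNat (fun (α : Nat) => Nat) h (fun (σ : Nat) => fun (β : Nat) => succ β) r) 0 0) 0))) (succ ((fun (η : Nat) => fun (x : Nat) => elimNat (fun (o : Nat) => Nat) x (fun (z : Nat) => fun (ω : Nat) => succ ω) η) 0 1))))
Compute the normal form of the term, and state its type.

reduced normal form:
  vnil (Eq (Eq Nat 2 2) (refl Nat 2) (refl Nat 2))
the term's type:
  Vec (Eq (Eq Nat 2 2) (refl Nat 2) (refl Nat 2)) 0
observation: the first redex contracted is a beta-redex; the normal form is reached in 6 normal-order steps.


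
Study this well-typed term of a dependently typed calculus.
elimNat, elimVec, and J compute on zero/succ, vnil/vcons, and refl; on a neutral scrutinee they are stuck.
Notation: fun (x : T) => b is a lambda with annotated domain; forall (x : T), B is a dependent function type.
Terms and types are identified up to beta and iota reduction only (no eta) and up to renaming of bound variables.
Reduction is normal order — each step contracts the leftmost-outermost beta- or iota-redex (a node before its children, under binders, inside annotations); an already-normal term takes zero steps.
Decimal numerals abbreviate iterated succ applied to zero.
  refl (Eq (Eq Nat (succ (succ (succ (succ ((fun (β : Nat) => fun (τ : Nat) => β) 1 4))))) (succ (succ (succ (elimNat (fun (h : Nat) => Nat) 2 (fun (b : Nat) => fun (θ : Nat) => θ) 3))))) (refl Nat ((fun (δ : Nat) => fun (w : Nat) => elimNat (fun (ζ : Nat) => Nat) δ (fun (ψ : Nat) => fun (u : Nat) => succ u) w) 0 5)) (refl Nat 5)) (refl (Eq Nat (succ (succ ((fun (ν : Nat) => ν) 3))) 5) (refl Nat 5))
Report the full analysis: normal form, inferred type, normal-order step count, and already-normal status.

normal form:
  refl (Eq (Eq Nat 5 5) (refl Nat 5) (refl Nat 5)) (refl (Eq Nat 5 5) (refl Nat 5))
the term's type:
  Eq (Eq (Eq Nat 5 5) (refl Nat 5) (refl Nat 5)) (refl (Eq Nat 5 5) (refl Nat 5)) (refl (Eq Nat 5 5) (refl Nat 5))
steps to reach normal form (normal order): 31
started in normal form: no
first redex: a beta-redex


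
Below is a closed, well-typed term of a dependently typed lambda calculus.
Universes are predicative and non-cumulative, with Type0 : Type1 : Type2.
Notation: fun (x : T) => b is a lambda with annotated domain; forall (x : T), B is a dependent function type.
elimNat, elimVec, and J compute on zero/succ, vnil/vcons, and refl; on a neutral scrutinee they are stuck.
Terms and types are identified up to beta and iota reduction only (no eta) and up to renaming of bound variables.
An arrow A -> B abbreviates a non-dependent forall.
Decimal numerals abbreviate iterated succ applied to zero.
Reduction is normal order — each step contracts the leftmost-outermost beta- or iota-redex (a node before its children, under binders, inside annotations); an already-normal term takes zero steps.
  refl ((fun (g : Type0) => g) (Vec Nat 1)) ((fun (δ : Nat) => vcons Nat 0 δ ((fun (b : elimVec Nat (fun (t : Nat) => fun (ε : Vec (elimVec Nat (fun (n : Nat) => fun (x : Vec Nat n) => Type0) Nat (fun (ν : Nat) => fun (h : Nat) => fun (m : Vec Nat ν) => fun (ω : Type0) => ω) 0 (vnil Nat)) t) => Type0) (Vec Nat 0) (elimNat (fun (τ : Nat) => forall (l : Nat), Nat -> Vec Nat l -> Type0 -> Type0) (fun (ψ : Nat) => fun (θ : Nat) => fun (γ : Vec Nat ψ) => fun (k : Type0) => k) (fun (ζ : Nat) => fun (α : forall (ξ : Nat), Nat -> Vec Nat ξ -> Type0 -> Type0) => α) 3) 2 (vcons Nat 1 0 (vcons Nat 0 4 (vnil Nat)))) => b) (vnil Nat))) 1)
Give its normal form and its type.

normal form:
  refl (Vec Nat 1) (vcons Nat 0 1 (vnil Nat))
type:
  Eq (Vec Nat 1) (vcons Nat 0 1 (vnil Nat)) (vcons Nat 0 1 (vnil Nat))
observation: normalization takes exactly 3 steps under the normal-order strategy.


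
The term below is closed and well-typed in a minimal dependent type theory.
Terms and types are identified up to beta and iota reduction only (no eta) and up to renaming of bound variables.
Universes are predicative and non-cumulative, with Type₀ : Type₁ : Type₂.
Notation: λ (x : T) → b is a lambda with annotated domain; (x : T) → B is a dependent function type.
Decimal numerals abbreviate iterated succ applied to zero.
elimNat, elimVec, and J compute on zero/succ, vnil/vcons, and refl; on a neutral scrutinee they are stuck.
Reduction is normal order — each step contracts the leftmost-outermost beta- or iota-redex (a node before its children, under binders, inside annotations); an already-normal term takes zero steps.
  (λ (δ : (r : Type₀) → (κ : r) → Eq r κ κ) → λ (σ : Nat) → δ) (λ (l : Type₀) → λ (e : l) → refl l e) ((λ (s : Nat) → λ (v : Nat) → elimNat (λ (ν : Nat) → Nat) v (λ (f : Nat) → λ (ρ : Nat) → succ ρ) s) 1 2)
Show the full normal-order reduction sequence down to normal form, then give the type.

normal-order reduction:
  (λ (δ : (r : Type₀) → (κ : r) → Eq r κ κ) → λ (σ : Nat) → δ) (λ (l : Type₀) → λ (e : l) → refl l e) ((λ (s : Nat) → λ (v : Nat) → elimNat (λ (ν : Nat) → Nat) v (λ (f : Nat) → λ (ρ : Nat) → succ ρ) s) 1 2)
  ~> (λ (δ : Nat) → λ (r : Type₀) → λ (κ : r) → refl r κ) ((λ (σ : Nat) → λ (l : Nat) → elimNat (λ (e : Nat) → Nat) l (λ (s : Nat) → λ (v : Nat) → succ v) σ) 1 2)
  ~> λ (δ : Type₀) → λ (r : δ) → refl δ r
inferred type:
  (δ : Type₀) → (r : δ) → Eq δ r r


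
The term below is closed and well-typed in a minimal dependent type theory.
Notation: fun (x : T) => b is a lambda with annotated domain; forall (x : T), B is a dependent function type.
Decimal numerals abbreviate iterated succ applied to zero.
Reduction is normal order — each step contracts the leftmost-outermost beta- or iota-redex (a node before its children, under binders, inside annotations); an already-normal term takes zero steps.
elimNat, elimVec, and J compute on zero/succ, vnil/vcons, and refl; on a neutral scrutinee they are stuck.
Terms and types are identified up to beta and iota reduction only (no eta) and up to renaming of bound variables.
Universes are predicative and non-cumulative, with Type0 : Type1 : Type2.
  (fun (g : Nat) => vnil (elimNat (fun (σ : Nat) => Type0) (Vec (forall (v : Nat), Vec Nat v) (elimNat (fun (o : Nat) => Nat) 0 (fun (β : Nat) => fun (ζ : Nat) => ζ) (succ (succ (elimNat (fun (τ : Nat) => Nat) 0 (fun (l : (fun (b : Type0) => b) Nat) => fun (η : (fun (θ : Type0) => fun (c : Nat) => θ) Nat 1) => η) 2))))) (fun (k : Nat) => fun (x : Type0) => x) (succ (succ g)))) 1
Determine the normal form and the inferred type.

normal form:
  vnil (Vec (forall (g : Nat), Vec Nat g) 0)
type:
  Vec (Vec (forall (g : Nat), Vec Nat g) 0) 0
observation: the term reaches its normal form after 25 normal-order steps.


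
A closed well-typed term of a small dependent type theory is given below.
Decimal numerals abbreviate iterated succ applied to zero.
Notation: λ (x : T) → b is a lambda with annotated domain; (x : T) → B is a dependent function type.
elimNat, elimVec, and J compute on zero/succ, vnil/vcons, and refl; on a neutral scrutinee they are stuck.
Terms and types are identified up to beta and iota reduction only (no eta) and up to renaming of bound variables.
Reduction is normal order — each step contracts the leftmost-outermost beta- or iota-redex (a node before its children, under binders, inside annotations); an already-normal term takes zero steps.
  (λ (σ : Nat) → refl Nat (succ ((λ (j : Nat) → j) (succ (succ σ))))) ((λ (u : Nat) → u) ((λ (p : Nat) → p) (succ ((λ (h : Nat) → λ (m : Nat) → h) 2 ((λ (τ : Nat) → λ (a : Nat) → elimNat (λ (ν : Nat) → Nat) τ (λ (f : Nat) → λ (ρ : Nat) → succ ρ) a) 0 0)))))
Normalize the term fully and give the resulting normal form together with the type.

resulting normal form:
  refl Nat 6
type:
  Eq Nat 6 6
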